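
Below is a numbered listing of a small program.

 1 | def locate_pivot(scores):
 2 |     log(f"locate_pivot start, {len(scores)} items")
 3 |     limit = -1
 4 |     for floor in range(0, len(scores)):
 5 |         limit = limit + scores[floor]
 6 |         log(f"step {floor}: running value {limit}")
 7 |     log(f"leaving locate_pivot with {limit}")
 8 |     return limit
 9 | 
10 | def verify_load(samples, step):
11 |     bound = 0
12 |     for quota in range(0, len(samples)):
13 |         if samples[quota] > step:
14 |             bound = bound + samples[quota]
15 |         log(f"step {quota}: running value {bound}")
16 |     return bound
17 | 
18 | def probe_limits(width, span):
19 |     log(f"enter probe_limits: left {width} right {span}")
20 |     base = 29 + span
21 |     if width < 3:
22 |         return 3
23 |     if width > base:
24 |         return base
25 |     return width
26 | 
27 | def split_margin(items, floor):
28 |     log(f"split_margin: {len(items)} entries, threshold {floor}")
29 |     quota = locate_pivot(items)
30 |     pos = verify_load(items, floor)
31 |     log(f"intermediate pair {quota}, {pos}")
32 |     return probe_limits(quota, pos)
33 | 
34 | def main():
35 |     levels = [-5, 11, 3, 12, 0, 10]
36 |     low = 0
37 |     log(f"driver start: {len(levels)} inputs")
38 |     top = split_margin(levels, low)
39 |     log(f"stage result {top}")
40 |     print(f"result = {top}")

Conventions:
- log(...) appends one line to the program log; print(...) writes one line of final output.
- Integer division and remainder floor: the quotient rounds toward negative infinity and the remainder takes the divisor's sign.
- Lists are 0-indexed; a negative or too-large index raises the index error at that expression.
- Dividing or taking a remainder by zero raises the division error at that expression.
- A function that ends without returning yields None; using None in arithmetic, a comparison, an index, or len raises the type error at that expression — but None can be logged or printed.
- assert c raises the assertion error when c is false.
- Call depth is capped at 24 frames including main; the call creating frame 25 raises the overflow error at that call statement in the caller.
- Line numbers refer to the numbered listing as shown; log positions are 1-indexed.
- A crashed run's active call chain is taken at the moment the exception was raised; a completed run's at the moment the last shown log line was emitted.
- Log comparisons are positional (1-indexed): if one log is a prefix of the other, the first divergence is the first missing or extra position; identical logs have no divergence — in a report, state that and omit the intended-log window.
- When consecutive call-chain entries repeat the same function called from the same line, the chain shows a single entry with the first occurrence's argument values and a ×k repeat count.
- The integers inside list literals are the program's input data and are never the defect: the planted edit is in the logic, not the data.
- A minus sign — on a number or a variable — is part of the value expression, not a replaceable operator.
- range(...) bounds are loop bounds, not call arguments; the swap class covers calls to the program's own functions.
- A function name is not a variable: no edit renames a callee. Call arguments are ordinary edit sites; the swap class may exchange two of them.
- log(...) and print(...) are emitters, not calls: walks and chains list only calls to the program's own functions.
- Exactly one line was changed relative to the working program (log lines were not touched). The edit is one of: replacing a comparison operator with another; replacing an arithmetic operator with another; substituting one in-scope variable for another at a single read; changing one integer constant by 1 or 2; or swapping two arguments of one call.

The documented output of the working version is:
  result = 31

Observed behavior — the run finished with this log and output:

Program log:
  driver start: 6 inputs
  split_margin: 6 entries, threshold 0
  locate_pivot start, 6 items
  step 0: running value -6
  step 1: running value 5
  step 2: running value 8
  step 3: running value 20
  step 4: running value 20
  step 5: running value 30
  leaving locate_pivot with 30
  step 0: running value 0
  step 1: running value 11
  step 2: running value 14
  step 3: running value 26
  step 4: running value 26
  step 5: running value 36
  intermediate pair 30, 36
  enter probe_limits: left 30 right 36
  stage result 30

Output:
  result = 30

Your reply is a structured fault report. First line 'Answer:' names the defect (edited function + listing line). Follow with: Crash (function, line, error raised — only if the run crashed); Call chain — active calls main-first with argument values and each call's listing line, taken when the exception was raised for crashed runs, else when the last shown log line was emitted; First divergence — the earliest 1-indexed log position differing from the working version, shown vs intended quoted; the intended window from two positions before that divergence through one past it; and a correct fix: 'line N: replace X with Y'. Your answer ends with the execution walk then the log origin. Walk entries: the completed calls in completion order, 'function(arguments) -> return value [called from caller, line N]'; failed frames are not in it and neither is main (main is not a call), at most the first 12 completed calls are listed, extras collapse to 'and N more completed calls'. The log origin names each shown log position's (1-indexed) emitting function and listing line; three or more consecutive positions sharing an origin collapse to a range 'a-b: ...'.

Answer: the defect is in locate_pivot at line 3.
Key observation: Position 4 is the first bad log line: 'step 0: running value -6' should read 'step 0: running value -5'.
Call chain: main.
First divergence: position 4 — shown 'step 0: running value -6', intended 'step 0: running value -5'.
Intended log window:
  2: split_margin: 6 entries, threshold 0
  3: locate_pivot start, 6 items
  4: step 0: running value -5
  5: step 1: running value 6
Execution walk:
  locate_pivot([-5, 11, 3, 12, 0, 10]) -> 30  [called from split_margin, line 29]
  verify_load([-5, 11, 3, 12, 0, 10], 0) -> 36  [called from split_margin, line 30]
  probe_limits(30, 36) -> 30  [called from split_margin, line 32]
  split_margin([-5, 11, 3, 12, 0, 10], 0) -> 30  [called from main, line 38]
Log origin:
  1: logged in main at line 37
  2: logged in split_margin at line 28
  3: logged in locate_pivot at line 2
  4-9: logged in locate_pivot at line 6
  10: logged in locate_pivot at line 7
  11-16: logged in verify_load at line 15
  17: logged in split_margin at line 31
  18: logged in probe_limits at line 19
  19: logged in main at line 39
A correct fix: line 3: replace `-1` with `0`.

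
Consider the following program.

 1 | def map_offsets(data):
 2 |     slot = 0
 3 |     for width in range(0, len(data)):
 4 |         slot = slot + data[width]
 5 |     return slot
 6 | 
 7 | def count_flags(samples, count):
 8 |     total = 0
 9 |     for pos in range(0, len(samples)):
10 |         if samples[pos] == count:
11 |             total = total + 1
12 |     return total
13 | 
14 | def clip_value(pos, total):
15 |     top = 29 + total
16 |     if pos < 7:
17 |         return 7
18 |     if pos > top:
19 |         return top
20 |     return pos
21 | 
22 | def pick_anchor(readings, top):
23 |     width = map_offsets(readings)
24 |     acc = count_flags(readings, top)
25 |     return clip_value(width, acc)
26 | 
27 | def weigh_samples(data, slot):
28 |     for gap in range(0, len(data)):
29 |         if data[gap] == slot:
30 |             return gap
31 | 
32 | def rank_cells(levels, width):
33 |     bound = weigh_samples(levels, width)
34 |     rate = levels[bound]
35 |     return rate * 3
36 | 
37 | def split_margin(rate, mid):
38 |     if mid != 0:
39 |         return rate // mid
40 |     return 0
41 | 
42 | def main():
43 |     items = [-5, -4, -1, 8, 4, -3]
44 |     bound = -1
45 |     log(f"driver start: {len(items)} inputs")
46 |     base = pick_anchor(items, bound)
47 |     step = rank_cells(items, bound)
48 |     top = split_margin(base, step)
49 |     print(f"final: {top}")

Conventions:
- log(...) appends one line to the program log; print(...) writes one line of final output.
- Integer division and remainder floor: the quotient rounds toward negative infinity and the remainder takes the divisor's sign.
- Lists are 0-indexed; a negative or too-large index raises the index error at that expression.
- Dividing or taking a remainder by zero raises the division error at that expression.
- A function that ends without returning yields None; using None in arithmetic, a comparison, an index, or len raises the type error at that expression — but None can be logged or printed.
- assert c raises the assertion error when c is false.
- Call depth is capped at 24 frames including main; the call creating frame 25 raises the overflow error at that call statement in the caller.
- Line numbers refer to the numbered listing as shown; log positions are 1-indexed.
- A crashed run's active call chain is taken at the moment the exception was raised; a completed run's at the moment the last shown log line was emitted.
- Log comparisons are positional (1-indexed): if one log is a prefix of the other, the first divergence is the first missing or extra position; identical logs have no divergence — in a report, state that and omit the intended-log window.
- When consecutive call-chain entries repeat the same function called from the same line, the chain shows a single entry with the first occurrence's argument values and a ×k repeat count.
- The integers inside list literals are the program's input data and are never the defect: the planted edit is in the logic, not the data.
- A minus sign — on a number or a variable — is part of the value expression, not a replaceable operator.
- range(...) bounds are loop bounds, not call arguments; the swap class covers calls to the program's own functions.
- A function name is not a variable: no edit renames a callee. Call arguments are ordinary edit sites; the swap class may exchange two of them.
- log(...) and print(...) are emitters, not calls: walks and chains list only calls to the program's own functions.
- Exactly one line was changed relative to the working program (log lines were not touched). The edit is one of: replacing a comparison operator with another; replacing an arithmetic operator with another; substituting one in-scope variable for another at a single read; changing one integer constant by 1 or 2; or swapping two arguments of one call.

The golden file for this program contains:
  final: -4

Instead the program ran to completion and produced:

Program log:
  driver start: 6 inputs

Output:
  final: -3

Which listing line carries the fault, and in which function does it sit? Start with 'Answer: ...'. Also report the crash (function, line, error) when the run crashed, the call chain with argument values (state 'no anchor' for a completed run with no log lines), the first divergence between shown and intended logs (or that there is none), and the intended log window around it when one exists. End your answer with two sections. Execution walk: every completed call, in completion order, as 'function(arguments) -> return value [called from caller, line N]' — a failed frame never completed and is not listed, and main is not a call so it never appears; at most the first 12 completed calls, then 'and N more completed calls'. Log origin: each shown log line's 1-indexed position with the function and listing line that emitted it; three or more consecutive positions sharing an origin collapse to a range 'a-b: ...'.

Answer: the defect is in rank_cells at line 35.
Key observation: The logs agree in full; only the final output differs.
Call chain: main.
First divergence: there is none — every log position agrees.
Execution walk:
  map_offsets([-5, -4, -1, 8, 4, -3]) -> -1  [called from pick_anchor, line 23]
  count_flags([-5, -4, -1, 8, 4, -3], -1) -> 1  [called from pick_anchor, line 24]
  clip_value(-1, 1) -> 7  [called from pick_anchor, line 25]
  pick_anchor([-5, -4, -1, 8, 4, -3], -1) -> 7  [called from main, line 46]
  weigh_samples([-5, -4, -1, 8, 4, -3], -1) -> 2  [called from rank_cells, line 33]
  rank_cells([-5, -4, -1, 8, 4, -3], -1) -> -3  [called from main, line 47]
  split_margin(7, -3) -> -3  [called from main, line 48]
Log origins:
  1 — main, line 45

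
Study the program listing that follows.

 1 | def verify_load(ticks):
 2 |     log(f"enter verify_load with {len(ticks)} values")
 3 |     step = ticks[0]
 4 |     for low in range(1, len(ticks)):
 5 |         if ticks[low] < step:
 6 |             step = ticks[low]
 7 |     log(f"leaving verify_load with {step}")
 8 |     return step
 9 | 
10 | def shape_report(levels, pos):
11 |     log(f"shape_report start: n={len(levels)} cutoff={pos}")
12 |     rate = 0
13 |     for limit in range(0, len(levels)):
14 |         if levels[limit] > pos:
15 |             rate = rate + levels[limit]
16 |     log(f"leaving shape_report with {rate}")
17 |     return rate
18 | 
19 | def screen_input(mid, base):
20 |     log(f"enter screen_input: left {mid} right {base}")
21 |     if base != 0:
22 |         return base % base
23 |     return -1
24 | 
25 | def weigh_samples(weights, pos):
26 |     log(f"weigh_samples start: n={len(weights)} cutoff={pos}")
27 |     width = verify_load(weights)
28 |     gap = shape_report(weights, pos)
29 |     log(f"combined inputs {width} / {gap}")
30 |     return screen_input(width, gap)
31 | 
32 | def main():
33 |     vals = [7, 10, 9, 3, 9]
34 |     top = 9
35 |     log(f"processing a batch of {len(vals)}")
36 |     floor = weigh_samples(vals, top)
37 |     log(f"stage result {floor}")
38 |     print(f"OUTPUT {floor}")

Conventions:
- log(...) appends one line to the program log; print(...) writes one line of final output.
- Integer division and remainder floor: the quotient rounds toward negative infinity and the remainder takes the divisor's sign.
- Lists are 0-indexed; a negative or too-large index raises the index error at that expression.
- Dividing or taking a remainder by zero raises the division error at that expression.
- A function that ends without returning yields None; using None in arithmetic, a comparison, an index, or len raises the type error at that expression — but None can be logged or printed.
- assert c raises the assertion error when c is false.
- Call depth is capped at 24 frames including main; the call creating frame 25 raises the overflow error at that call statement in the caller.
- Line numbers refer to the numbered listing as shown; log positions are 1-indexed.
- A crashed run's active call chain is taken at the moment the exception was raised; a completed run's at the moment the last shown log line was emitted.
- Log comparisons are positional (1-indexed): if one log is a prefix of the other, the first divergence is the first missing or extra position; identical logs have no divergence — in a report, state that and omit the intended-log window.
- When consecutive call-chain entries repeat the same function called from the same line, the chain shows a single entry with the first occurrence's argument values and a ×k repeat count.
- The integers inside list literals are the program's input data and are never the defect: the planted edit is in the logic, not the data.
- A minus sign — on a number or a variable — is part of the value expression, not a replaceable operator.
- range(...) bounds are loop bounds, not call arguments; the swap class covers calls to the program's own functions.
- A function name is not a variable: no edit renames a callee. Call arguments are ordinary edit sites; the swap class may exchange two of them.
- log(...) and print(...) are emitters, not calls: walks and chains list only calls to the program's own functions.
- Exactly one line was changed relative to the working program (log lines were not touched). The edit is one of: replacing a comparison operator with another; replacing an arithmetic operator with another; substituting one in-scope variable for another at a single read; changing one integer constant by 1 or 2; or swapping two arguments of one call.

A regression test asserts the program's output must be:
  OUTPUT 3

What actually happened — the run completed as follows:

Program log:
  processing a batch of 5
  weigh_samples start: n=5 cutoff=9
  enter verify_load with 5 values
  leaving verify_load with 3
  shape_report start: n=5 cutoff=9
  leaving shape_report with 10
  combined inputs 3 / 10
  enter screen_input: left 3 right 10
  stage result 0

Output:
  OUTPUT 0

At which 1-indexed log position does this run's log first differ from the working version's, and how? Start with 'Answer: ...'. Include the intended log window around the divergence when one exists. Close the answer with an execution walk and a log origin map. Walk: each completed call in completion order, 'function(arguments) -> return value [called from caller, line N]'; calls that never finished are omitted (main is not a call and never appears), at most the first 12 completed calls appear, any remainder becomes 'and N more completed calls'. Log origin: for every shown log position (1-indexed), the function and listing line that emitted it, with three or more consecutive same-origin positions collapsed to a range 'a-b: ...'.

Answer: position 9 — shown 'stage result 0', intended 'stage result 3'.
Intended log window:
  7: combined inputs 3 / 10
  8: enter screen_input: left 3 right 10
  9: stage result 3
Execution walk:
  verify_load([7, 10, 9, 3, 9]) -> 3  [called from weigh_samples, line 27]
  shape_report([7, 10, 9, 3, 9], 9) -> 10  [called from weigh_samples, line 28]
  screen_input(3, 10) -> 0  [called from weigh_samples, line 30]
  weigh_samples([7, 10, 9, 3, 9], 9) -> 0  [called from main, line 36]
Origin of each log line:
  1: emitted by main (line 35)
  2: emitted by weigh_samples (line 26)
  3: emitted by verify_load (line 2)
  4: emitted by verify_load (line 7)
  5: emitted by shape_report (line 11)
  6: emitted by shape_report (line 16)
  7: emitted by weigh_samples (line 29)
  8: emitted by screen_input (line 20)
  9: emitted by main (line 37)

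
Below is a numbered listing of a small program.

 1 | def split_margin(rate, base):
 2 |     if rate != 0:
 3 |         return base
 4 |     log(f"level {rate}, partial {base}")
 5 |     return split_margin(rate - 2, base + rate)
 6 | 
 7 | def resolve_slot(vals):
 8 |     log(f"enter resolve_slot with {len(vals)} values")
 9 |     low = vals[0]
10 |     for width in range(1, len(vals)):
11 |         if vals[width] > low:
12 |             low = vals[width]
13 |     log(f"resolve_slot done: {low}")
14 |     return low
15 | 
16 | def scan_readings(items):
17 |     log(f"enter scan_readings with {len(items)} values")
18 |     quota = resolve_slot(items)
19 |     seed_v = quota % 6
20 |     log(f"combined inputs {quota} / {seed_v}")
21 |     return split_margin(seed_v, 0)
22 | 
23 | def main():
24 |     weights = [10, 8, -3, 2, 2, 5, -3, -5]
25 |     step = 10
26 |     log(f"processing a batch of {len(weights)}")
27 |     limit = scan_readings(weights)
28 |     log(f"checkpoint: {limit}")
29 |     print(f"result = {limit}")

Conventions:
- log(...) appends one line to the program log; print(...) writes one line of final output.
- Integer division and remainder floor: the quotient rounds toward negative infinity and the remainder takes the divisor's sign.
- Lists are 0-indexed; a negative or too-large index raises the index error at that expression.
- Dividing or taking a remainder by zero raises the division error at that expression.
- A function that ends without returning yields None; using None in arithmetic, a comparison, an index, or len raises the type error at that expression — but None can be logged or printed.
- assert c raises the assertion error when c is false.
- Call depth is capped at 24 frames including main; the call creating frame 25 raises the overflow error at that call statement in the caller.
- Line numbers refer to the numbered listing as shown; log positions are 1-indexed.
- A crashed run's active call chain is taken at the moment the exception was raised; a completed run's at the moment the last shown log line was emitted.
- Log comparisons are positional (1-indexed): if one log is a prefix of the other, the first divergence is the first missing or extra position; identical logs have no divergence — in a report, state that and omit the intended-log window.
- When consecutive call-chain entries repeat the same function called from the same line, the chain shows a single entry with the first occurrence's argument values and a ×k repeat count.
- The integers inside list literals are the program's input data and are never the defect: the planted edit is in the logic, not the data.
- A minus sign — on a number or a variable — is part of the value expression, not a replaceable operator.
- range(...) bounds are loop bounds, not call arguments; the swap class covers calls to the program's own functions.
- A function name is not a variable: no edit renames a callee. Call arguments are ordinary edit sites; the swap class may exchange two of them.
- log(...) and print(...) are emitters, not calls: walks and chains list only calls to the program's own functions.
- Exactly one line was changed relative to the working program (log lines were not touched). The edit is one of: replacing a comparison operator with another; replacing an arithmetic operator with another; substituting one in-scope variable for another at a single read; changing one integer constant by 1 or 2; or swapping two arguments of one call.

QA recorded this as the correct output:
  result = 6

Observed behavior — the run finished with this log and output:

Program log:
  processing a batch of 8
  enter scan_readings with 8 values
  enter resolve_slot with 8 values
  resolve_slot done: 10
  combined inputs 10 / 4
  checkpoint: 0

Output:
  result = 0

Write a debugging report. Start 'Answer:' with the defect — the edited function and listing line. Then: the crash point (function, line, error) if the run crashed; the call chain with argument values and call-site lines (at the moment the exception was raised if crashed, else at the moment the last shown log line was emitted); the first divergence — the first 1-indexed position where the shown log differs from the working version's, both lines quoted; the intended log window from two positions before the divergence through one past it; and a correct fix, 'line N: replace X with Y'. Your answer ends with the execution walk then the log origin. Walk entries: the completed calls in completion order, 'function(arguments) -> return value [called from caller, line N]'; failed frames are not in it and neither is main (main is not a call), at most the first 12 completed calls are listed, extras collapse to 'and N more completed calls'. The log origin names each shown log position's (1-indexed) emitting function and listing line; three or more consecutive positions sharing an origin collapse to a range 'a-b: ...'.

Answer: the defect is in split_margin at line 2.
Key observation: Log line 6 is where behavior first shows: 'checkpoint: 0' appears instead of 'level 4, partial 0'.
Call chain: main.
First divergence: at position 6 the run shows 'checkpoint: 0' where the working version logs 'level 4, partial 0'.
Intended log window:
  4: resolve_slot done: 10
  5: combined inputs 10 / 4
  6: level 4, partial 0
  7: level 2, partial 4
Execution walk:
  resolve_slot([10, 8, -3, 2, 2, 5, -3, -5]) -> 10  [called from scan_readings, line 18]
  split_margin(4, 0) -> 0  [called from scan_readings, line 21]
  scan_readings([10, 8, -3, 2, 2, 5, -3, -5]) -> 0  [called from main, line 27]
Origin of each log line:
  1 — main, line 26
  2 — scan_readings, line 17
  3 — resolve_slot, line 8
  4 — resolve_slot, line 13
  5 — scan_readings, line 20
  6 — main, line 28
A correct fix: line 2: replace `!=` with `<=`.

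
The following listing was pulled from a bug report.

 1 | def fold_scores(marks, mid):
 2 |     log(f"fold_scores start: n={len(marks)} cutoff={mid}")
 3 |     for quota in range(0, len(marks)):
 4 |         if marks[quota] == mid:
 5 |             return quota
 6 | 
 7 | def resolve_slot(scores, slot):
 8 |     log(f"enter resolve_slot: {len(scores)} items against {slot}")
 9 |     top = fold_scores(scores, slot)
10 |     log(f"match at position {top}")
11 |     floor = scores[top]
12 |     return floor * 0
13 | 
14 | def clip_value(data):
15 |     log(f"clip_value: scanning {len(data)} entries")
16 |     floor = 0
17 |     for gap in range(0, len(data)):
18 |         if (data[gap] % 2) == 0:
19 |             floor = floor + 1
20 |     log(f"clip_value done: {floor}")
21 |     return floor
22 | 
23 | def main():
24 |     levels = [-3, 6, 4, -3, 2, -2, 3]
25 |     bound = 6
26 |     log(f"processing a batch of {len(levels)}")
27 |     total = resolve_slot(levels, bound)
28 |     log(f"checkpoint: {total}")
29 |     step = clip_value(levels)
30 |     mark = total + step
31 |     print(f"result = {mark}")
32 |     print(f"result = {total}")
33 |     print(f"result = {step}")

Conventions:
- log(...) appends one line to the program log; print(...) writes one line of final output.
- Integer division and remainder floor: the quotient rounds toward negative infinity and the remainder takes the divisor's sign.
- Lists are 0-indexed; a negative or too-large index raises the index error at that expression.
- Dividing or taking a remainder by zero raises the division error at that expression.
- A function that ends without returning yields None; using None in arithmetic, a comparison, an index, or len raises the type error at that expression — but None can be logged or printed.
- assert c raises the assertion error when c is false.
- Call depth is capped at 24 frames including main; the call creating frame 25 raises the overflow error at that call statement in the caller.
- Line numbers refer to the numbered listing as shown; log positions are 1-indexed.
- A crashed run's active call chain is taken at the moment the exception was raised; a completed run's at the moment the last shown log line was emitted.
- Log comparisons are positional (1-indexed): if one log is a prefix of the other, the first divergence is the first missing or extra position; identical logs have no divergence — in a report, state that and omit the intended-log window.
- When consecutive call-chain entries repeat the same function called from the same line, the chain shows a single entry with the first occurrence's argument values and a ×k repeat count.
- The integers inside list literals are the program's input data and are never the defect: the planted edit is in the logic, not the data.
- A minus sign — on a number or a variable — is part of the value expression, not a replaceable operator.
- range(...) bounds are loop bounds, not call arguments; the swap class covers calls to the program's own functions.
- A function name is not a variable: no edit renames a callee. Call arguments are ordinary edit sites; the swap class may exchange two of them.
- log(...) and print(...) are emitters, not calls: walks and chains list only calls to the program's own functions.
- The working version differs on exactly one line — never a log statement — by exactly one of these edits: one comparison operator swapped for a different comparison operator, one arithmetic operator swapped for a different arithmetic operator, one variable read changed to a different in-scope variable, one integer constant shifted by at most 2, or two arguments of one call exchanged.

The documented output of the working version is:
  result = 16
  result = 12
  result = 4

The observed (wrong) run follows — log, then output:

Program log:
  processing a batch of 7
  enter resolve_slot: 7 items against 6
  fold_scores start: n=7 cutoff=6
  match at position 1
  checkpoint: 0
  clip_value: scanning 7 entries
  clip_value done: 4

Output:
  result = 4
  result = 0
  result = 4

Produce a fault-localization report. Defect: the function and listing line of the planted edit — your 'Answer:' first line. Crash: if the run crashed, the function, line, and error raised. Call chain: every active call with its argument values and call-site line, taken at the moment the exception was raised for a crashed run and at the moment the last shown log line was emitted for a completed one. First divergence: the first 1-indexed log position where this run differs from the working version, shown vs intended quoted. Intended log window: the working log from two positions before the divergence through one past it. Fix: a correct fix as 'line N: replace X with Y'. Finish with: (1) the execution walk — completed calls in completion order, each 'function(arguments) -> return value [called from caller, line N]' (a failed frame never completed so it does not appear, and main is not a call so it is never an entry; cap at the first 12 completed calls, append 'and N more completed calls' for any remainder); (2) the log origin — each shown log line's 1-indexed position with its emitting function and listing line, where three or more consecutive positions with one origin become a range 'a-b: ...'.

Answer: the defect is in resolve_slot at line 12.
Core observation: At log position 5 the runs split — shown 'checkpoint: 0', but the working version logs 'checkpoint: 12'.
Call chain: main -> clip_value([-3, 6, 4, -3, 2, -2, 3]) (called at line 29).
First divergence: at position 5 the run shows 'checkpoint: 0' where the working version logs 'checkpoint: 12'.
Intended log window:
  3: fold_scores start: n=7 cutoff=6
  4: match at position 1
  5: checkpoint: 12
  6: clip_value: scanning 7 entries
Execution walk:
  fold_scores([-3, 6, 4, -3, 2, -2, 3], 6) -> 1  [called from resolve_slot, line 9]
  resolve_slot([-3, 6, 4, -3, 2, -2, 3], 6) -> 0  [called from main, line 27]
  clip_value([-3, 6, 4, -3, 2, -2, 3]) -> 4  [called from main, line 29]
Log line origins:
  1: logged in main at line 26
  2: logged in resolve_slot at line 8
  3: logged in fold_scores at line 2
  4: logged in resolve_slot at line 10
  5: logged in main at line 28
  6: logged in clip_value at line 15
  7: logged in clip_value at line 20
A correct fix: line 12: replace `0` with `2`.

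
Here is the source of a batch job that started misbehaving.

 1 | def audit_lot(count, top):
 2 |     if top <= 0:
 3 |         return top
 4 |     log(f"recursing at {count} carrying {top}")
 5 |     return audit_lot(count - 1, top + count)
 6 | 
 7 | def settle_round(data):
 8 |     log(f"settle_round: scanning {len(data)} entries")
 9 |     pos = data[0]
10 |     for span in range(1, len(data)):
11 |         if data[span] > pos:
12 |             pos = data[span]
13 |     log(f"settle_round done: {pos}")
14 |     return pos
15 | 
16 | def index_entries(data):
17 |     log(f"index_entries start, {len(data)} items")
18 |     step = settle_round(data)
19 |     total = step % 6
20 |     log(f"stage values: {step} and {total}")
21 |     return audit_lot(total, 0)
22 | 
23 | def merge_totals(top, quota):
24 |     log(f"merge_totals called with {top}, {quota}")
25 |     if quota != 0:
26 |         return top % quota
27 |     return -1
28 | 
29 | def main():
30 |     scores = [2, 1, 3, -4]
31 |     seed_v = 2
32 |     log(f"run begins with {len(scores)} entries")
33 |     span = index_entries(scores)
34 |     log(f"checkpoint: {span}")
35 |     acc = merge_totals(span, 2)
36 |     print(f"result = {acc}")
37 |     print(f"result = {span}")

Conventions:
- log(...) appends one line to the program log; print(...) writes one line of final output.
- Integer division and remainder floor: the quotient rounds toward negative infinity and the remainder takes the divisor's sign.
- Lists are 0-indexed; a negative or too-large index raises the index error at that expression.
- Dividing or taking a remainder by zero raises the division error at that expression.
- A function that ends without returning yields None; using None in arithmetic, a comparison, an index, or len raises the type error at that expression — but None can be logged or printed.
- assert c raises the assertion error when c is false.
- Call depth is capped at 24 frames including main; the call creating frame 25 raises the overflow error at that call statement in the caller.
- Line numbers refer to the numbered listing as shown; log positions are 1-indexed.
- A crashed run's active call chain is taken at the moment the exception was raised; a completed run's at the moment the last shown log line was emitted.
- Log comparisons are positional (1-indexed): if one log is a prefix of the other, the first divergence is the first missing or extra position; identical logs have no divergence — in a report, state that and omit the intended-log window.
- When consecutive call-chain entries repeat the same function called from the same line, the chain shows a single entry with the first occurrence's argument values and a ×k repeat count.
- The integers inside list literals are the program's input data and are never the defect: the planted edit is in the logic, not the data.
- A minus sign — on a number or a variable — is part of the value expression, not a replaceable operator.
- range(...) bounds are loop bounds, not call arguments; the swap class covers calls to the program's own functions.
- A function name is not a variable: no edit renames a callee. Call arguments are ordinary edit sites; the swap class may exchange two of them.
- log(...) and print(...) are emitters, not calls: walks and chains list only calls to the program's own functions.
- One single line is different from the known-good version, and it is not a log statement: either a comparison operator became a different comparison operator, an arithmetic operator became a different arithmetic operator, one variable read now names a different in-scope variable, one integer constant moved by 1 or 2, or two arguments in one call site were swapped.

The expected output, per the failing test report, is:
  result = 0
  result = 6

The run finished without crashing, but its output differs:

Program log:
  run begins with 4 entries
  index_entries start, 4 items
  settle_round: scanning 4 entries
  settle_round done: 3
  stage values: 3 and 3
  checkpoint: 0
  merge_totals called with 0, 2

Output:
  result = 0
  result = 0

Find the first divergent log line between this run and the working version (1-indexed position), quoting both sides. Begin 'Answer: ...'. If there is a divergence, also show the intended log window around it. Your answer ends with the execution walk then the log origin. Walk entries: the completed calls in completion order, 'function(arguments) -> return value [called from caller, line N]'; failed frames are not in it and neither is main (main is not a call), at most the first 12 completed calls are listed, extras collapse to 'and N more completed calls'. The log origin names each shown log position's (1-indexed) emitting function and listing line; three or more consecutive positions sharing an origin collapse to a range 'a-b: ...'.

Answer: position 6 — shown 'checkpoint: 0', intended 'recursing at 3 carrying 0'.
Intended log window:
  4: settle_round done: 3
  5: stage values: 3 and 3
  6: recursing at 3 carrying 0
  7: recursing at 2 carrying 3
Execution walk:
  settle_round([2, 1, 3, -4]) -> 3  [called from index_entries, line 18]
  audit_lot(3, 0) -> 0  [called from index_entries, line 21]
  index_entries([2, 1, 3, -4]) -> 0  [called from main, line 33]
  merge_totals(0, 2) -> 0  [called from main, line 35]
Origin of each log line:
  1: emitted by main (line 32)
  2: emitted by index_entries (line 17)
  3: emitted by settle_round (line 8)
  4: emitted by settle_round (line 13)
  5: emitted by index_entries (line 20)
  6: emitted by main (line 34)
  7: emitted by merge_totals (line 24)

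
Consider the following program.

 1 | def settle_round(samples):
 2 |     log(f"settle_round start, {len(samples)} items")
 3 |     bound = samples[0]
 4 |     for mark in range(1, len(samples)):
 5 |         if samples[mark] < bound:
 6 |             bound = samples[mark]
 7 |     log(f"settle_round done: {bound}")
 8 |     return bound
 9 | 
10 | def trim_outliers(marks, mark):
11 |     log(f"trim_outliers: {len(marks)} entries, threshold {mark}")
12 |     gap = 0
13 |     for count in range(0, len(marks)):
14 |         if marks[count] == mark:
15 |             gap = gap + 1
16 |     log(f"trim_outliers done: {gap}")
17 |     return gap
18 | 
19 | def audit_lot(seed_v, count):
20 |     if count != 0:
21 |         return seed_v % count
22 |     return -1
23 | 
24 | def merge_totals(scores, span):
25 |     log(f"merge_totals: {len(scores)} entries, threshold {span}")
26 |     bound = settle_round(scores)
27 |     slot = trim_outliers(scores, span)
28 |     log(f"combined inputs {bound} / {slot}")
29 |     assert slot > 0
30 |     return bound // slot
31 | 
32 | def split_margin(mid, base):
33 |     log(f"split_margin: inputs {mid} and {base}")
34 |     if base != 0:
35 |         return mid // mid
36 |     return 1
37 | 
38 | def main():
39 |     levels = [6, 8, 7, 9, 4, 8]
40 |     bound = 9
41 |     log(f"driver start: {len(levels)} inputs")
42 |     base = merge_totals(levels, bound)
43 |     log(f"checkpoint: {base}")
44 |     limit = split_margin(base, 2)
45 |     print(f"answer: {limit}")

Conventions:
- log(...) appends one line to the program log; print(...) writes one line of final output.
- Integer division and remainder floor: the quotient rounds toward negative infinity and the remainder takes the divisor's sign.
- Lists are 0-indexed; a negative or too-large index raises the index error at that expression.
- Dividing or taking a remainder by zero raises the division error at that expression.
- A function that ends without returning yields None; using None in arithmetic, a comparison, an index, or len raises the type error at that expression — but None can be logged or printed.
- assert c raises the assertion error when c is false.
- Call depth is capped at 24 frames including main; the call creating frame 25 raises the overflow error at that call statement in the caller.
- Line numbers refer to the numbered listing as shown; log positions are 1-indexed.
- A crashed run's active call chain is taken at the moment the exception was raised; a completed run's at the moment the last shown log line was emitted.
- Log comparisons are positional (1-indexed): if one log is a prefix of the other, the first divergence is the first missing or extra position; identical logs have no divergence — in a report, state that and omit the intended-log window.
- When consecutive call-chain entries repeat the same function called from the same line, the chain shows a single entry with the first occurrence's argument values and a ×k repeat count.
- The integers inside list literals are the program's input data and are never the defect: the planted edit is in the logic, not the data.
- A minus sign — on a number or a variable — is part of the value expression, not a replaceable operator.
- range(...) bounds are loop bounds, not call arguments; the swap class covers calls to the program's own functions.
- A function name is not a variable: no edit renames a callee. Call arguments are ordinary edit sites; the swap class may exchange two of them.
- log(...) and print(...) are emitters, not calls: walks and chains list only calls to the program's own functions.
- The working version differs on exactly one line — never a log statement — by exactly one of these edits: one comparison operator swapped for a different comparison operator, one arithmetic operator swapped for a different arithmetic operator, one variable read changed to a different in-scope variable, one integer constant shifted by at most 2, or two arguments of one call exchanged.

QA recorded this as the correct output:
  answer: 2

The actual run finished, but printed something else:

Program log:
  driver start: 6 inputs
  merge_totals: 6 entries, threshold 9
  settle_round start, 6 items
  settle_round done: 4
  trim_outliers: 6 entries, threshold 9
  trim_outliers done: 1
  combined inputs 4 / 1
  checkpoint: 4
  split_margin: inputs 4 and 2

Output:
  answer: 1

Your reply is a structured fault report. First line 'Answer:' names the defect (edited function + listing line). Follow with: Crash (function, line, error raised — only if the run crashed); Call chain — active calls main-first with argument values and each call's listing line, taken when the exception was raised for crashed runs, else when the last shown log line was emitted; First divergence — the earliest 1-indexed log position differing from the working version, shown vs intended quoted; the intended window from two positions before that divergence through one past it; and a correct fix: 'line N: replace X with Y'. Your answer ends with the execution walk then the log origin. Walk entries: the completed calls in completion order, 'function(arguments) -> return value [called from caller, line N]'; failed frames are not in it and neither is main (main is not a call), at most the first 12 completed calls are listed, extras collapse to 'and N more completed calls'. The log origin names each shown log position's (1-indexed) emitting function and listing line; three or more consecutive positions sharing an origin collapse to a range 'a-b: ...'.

Answer: the defect is in split_margin at line 35.
Key observation: Nothing in the log betrays the bug — only the output does.
Call chain: main -> split_margin(4, 2) (called at line 44).
First divergence: there is none — every log position agrees.
Execution walk:
  settle_round([6, 8, 7, 9, 4, 8]) -> 4  [called from merge_totals, line 26]
  trim_outliers([6, 8, 7, 9, 4, 8], 9) -> 1  [called from merge_totals, line 27]
  merge_totals([6, 8, 7, 9, 4, 8], 9) -> 4  [called from main, line 42]
  split_margin(4, 2) -> 1  [called from main, line 44]
Log origin:
  1: logged in main at line 41
  2: logged in merge_totals at line 25
  3: logged in settle_round at line 2
  4: logged in settle_round at line 7
  5: logged in trim_outliers at line 11
  6: logged in trim_outliers at line 16
  7: logged in merge_totals at line 28
  8: logged in main at line 43
  9: logged in split_margin at line 33
A correct fix: line 35: replace `mid // mid` with `mid // base`.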